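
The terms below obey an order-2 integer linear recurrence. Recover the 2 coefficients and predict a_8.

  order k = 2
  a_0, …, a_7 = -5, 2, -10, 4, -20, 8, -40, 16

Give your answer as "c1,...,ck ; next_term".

0,2 ; -80

  a_2 = 0·2 + 2·-5 = -10
  a_3 = 0·-10 + 2·2 = 4
  a_4 = 0·4 + 2·-10 = -20
  a_5 = 0·-20 + 2·4 = 8
  a_6 = 0·8 + 2·-20 = -40
  a_7 = 0·-40 + 2·8 = 16
  a_8 = 0·16 + 2·-40 = -80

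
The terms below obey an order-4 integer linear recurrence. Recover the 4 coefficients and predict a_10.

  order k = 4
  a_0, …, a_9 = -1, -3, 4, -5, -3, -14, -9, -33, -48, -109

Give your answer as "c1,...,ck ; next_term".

  a_4 = 1·-5 + 1·4 + 0·-3 + 2·-1 = -3
  a_5 = 1·-3 + 1·-5 + 0·4 + 2·-3 = -14
  a_6 = 1·-14 + 1·-3 + 0·-5 + 2·4 = -9
  a_7 = 1·-9 + 1·-14 + 0·-3 + 2·-5 = -33
  a_8 = 1·-33 + 1·-9 + 0·-14 + 2·-3 = -48
  a_9 = 1·-48 + 1·-33 + 0·-9 + 2·-14 = -109
  a_10 = 1·-109 + 1·-48 + 0·-33 + 2·-9 = -175

1,1,0,2 ; -175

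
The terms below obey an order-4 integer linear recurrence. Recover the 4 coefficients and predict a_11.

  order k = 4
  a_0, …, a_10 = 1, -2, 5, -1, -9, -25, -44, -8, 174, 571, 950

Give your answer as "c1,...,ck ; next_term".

  a_4 = 2·-1 + -2·5 + -3·-2 + -3·1 = -9
  a_5 = 2·-9 + -2·-1 + -3·5 + -3·-2 = -25
  a_6 = 2·-25 + -2·-9 + -3·-1 + -3·5 = -44
  a_7 = 2·-44 + -2·-25 + -3·-9 + -3·-1 = -8
  a_8 = 2·-8 + -2·-44 + -3·-25 + -3·-9 = 174
  a_9 = 2·174 + -2·-8 + -3·-44 + -3·-25 = 571
  a_10 = 2·571 + -2·174 + -3·-8 + -3·-44 = 950
  a_11 = 2·950 + -2·571 + -3·174 + -3·-8 = 260

2,-2,-3,-3 ; 260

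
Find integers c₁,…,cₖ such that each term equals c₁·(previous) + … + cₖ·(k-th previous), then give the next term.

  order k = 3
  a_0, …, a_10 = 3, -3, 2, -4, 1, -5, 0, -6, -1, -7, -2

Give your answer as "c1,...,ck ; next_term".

1,1,-1 ; -8

  a_3 = 1·2 + 1·-3 + -1·3 = -4
  a_4 = 1·-4 + 1·2 + -1·-3 = 1
  a_5 = 1·1 + 1·-4 + -1·2 = -5
  a_6 = 1·-5 + 1·1 + -1·-4 = 0
  a_7 = 1·0 + 1·-5 + -1·1 = -6
  a_8 = 1·-6 + 1·0 + -1·-5 = -1
  a_9 = 1·-1 + 1·-6 + -1·0 = -7
  a_10 = 1·-7 + 1·-1 + -1·-6 = -2
  a_11 = 1·-2 + 1·-7 + -1·-1 = -8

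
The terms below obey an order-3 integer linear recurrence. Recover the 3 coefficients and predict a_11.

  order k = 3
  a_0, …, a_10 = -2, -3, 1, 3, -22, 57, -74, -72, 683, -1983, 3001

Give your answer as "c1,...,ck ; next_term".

  a_3 = -3·1 + -4·-3 + 3·-2 = 3
  a_4 = -3·3 + -4·1 + 3·-3 = -22
  a_5 = -3·-22 + -4·3 + 3·1 = 57
  a_6 = -3·57 + -4·-22 + 3·3 = -74
  a_7 = -3·-74 + -4·57 + 3·-22 = -72
  a_8 = -3·-72 + -4·-74 + 3·57 = 683
  a_9 = -3·683 + -4·-72 + 3·-74 = -1983
  a_10 = -3·-1983 + -4·683 + 3·-72 = 3001
  a_11 = -3·3001 + -4·-1983 + 3·683 = 978

-3,-4,3 ; 978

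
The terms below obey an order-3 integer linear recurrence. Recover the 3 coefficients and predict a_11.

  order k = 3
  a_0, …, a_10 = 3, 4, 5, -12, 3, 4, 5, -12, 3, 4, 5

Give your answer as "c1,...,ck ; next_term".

-1,-1,-1 ; -12

  a_3 = -1·5 + -1·4 + -1·3 = -12
  a_4 = -1·-12 + -1·5 + -1·4 = 3
  a_5 = -1·3 + -1·-12 + -1·5 = 4
  a_6 = -1·4 + -1·3 + -1·-12 = 5
  a_7 = -1·5 + -1·4 + -1·3 = -12
  a_8 = -1·-12 + -1·5 + -1·4 = 3
  a_9 = -1·3 + -1·-12 + -1·5 = 4
  a_10 = -1·4 + -1·3 + -1·-12 = 5
  a_11 = -1·5 + -1·4 + -1·3 = -12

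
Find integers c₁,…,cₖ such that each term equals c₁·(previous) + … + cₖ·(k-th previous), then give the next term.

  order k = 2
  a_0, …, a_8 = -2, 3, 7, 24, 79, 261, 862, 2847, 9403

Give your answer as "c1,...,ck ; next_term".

  a_2 = 3·3 + 1·-2 = 7
  a_3 = 3·7 + 1·3 = 24
  a_4 = 3·24 + 1·7 = 79
  a_5 = 3·79 + 1·24 = 261
  a_6 = 3·261 + 1·79 = 862
  a_7 = 3·862 + 1·261 = 2847
  a_8 = 3·2847 + 1·862 = 9403
  a_9 = 3·9403 + 1·2847 = 31056

3,1 ; 31056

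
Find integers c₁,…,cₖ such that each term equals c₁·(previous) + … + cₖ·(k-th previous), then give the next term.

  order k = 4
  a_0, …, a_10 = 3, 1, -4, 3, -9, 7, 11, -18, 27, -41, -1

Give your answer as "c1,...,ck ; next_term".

-1,-1,-1,-3 ; 69

  a_4 = -1·3 + -1·-4 + -1·1 + -3·3 = -9
  a_5 = -1·-9 + -1·3 + -1·-4 + -3·1 = 7
  a_6 = -1·7 + -1·-9 + -1·3 + -3·-4 = 11
  a_7 = -1·11 + -1·7 + -1·-9 + -3·3 = -18
  a_8 = -1·-18 + -1·11 + -1·7 + -3·-9 = 27
  a_9 = -1·27 + -1·-18 + -1·11 + -3·7 = -41
  a_10 = -1·-41 + -1·27 + -1·-18 + -3·11 = -1
  a_11 = -1·-1 + -1·-41 + -1·27 + -3·-18 = 69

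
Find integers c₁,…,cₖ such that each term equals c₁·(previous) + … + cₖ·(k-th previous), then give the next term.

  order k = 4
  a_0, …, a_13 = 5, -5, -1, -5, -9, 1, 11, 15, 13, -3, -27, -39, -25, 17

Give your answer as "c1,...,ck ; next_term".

1,-1,0,-1 ; 69

  a_4 = 1·-5 + -1·-1 + 0·-5 + -1·5 = -9
  a_5 = 1·-9 + -1·-5 + 0·-1 + -1·-5 = 1
  a_6 = 1·1 + -1·-9 + 0·-5 + -1·-1 = 11
  a_7 = 1·11 + -1·1 + 0·-9 + -1·-5 = 15
  a_8 = 1·15 + -1·11 + 0·1 + -1·-9 = 13
  a_9 = 1·13 + -1·15 + 0·11 + -1·1 = -3
  a_10 = 1·-3 + -1·13 + 0·15 + -1·11 = -27
  a_11 = 1·-27 + -1·-3 + 0·13 + -1·15 = -39
  a_12 = 1·-39 + -1·-27 + 0·-3 + -1·13 = -25
  a_13 = 1·-25 + -1·-39 + 0·-27 + -1·-3 = 17
  a_14 = 1·17 + -1·-25 + 0·-39 + -1·-27 = 69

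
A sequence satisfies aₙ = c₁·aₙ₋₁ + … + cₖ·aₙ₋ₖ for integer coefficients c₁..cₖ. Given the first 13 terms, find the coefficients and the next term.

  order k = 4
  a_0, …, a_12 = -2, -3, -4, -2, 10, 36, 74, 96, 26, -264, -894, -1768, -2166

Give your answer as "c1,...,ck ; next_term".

2,-1,-2,-2 ; -248

  a_4 = 2·-2 + -1·-4 + -2·-3 + -2·-2 = 10
  a_5 = 2·10 + -1·-2 + -2·-4 + -2·-3 = 36
  a_6 = 2·36 + -1·10 + -2·-2 + -2·-4 = 74
  a_7 = 2·74 + -1·36 + -2·10 + -2·-2 = 96
  a_8 = 2·96 + -1·74 + -2·36 + -2·10 = 26
  a_9 = 2·26 + -1·96 + -2·74 + -2·36 = -264
  a_10 = 2·-264 + -1·26 + -2·96 + -2·74 = -894
  a_11 = 2·-894 + -1·-264 + -2·26 + -2·96 = -1768
  a_12 = 2·-1768 + -1·-894 + -2·-264 + -2·26 = -2166
  a_13 = 2·-2166 + -1·-1768 + -2·-894 + -2·-264 = -248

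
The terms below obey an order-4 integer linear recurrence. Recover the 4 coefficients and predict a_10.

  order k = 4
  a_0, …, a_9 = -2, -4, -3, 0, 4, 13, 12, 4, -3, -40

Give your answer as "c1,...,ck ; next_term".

  a_4 = 0·0 + 0·-3 + 1·-4 + -4·-2 = 4
  a_5 = 0·4 + 0·0 + 1·-3 + -4·-4 = 13
  a_6 = 0·13 + 0·4 + 1·0 + -4·-3 = 12
  a_7 = 0·12 + 0·13 + 1·4 + -4·0 = 4
  a_8 = 0·4 + 0·12 + 1·13 + -4·4 = -3
  a_9 = 0·-3 + 0·4 + 1·12 + -4·13 = -40
  a_10 = 0·-40 + 0·-3 + 1·4 + -4·12 = -44

0,0,1,-4 ; -44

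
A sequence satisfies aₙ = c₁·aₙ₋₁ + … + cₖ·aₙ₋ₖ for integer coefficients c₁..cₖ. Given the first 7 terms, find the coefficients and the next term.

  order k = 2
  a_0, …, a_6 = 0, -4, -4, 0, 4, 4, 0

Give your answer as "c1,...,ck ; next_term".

  a_2 = 1·-4 + -1·0 = -4
  a_3 = 1·-4 + -1·-4 = 0
  a_4 = 1·0 + -1·-4 = 4
  a_5 = 1·4 + -1·0 = 4
  a_6 = 1·4 + -1·4 = 0
  a_7 = 1·0 + -1·4 = -4

1,-1 ; -4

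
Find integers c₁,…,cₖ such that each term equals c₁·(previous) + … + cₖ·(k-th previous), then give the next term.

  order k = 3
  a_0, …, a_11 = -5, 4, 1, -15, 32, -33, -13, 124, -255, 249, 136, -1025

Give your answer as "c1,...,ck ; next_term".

-2,-2,1 ; 2027

  a_3 = -2·1 + -2·4 + 1·-5 = -15
  a_4 = -2·-15 + -2·1 + 1·4 = 32
  a_5 = -2·32 + -2·-15 + 1·1 = -33
  a_6 = -2·-33 + -2·32 + 1·-15 = -13
  a_7 = -2·-13 + -2·-33 + 1·32 = 124
  a_8 = -2·124 + -2·-13 + 1·-33 = -255
  a_9 = -2·-255 + -2·124 + 1·-13 = 249
  a_10 = -2·249 + -2·-255 + 1·124 = 136
  a_11 = -2·136 + -2·249 + 1·-255 = -1025
  a_12 = -2·-1025 + -2·136 + 1·249 = 2027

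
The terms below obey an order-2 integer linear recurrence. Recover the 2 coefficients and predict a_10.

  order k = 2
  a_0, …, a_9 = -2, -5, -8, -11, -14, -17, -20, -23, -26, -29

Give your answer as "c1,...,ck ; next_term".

  a_2 = 2·-5 + -1·-2 = -8
  a_3 = 2·-8 + -1·-5 = -11
  a_4 = 2·-11 + -1·-8 = -14
  a_5 = 2·-14 + -1·-11 = -17
  a_6 = 2·-17 + -1·-14 = -20
  a_7 = 2·-20 + -1·-17 = -23
  a_8 = 2·-23 + -1·-20 = -26
  a_9 = 2·-26 + -1·-23 = -29
  a_10 = 2·-29 + -1·-26 = -32

2,-1 ; -32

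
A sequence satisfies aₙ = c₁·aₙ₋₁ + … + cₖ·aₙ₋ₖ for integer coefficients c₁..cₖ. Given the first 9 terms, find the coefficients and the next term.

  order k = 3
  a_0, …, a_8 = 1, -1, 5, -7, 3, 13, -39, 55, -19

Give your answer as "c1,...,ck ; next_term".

  a_3 = -2·5 + -2·-1 + 1·1 = -7
  a_4 = -2·-7 + -2·5 + 1·-1 = 3
  a_5 = -2·3 + -2·-7 + 1·5 = 13
  a_6 = -2·13 + -2·3 + 1·-7 = -39
  a_7 = -2·-39 + -2·13 + 1·3 = 55
  a_8 = -2·55 + -2·-39 + 1·13 = -19
  a_9 = -2·-19 + -2·55 + 1·-39 = -111

-2,-2,1 ; -111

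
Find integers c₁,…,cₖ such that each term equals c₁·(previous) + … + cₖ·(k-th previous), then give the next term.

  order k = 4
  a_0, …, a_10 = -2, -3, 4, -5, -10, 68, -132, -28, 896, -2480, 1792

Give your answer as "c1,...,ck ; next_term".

-2,-4,4,-4 ; 10032

  a_4 = -2·-5 + -4·4 + 4·-3 + -4·-2 = -10
  a_5 = -2·-10 + -4·-5 + 4·4 + -4·-3 = 68
  a_6 = -2·68 + -4·-10 + 4·-5 + -4·4 = -132
  a_7 = -2·-132 + -4·68 + 4·-10 + -4·-5 = -28
  a_8 = -2·-28 + -4·-132 + 4·68 + -4·-10 = 896
  a_9 = -2·896 + -4·-28 + 4·-132 + -4·68 = -2480
  a_10 = -2·-2480 + -4·896 + 4·-28 + -4·-132 = 1792
  a_11 = -2·1792 + -4·-2480 + 4·896 + -4·-28 = 10032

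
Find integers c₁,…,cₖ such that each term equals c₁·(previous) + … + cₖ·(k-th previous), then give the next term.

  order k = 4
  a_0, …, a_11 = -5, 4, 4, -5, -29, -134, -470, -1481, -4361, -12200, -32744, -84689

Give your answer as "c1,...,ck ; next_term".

  a_4 = 4·-5 + -2·4 + -4·4 + -3·-5 = -29
  a_5 = 4·-29 + -2·-5 + -4·4 + -3·4 = -134
  a_6 = 4·-134 + -2·-29 + -4·-5 + -3·4 = -470
  a_7 = 4·-470 + -2·-134 + -4·-29 + -3·-5 = -1481
  a_8 = 4·-1481 + -2·-470 + -4·-134 + -3·-29 = -4361
  a_9 = 4·-4361 + -2·-1481 + -4·-470 + -3·-134 = -12200
  a_10 = 4·-12200 + -2·-4361 + -4·-1481 + -3·-470 = -32744
  a_11 = 4·-32744 + -2·-12200 + -4·-4361 + -3·-1481 = -84689
  a_12 = 4·-84689 + -2·-32744 + -4·-12200 + -3·-4361 = -211385

4,-2,-4,-3 ; -211385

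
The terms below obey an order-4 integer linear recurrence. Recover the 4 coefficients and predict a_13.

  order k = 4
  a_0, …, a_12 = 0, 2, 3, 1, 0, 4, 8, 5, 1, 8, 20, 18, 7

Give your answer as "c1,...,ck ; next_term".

1,-1,1,1 ; 17

  a_4 = 1·1 + -1·3 + 1·2 + 1·0 = 0
  a_5 = 1·0 + -1·1 + 1·3 + 1·2 = 4
  a_6 = 1·4 + -1·0 + 1·1 + 1·3 = 8
  a_7 = 1·8 + -1·4 + 1·0 + 1·1 = 5
  a_8 = 1·5 + -1·8 + 1·4 + 1·0 = 1
  a_9 = 1·1 + -1·5 + 1·8 + 1·4 = 8
  a_10 = 1·8 + -1·1 + 1·5 + 1·8 = 20
  a_11 = 1·20 + -1·8 + 1·1 + 1·5 = 18
  a_12 = 1·18 + -1·20 + 1·8 + 1·1 = 7
  a_13 = 1·7 + -1·18 + 1·20 + 1·8 = 17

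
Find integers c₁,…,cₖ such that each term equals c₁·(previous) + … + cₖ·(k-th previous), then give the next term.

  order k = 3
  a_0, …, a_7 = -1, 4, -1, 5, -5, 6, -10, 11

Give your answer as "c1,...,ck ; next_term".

0,1,-1 ; -16

  a_3 = 0·-1 + 1·4 + -1·-1 = 5
  a_4 = 0·5 + 1·-1 + -1·4 = -5
  a_5 = 0·-5 + 1·5 + -1·-1 = 6
  a_6 = 0·6 + 1·-5 + -1·5 = -10
  a_7 = 0·-10 + 1·6 + -1·-5 = 11
  a_8 = 0·11 + 1·-10 + -1·6 = -16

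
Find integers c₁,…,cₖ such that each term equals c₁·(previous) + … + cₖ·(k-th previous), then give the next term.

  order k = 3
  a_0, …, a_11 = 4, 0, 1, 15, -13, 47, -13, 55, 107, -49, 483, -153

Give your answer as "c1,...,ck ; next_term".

-1,2,4 ; 923

  a_3 = -1·1 + 2·0 + 4·4 = 15
  a_4 = -1·15 + 2·1 + 4·0 = -13
  a_5 = -1·-13 + 2·15 + 4·1 = 47
  a_6 = -1·47 + 2·-13 + 4·15 = -13
  a_7 = -1·-13 + 2·47 + 4·-13 = 55
  a_8 = -1·55 + 2·-13 + 4·47 = 107
  a_9 = -1·107 + 2·55 + 4·-13 = -49
  a_10 = -1·-49 + 2·107 + 4·55 = 483
  a_11 = -1·483 + 2·-49 + 4·107 = -153
  a_12 = -1·-153 + 2·483 + 4·-49 = 923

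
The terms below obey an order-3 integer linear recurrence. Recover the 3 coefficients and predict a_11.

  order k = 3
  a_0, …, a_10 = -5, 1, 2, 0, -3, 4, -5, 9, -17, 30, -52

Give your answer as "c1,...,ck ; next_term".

  a_3 = -2·2 + -1·1 + -1·-5 = 0
  a_4 = -2·0 + -1·2 + -1·1 = -3
  a_5 = -2·-3 + -1·0 + -1·2 = 4
  a_6 = -2·4 + -1·-3 + -1·0 = -5
  a_7 = -2·-5 + -1·4 + -1·-3 = 9
  a_8 = -2·9 + -1·-5 + -1·4 = -17
  a_9 = -2·-17 + -1·9 + -1·-5 = 30
  a_10 = -2·30 + -1·-17 + -1·9 = -52
  a_11 = -2·-52 + -1·30 + -1·-17 = 91

-2,-1,-1 ; 91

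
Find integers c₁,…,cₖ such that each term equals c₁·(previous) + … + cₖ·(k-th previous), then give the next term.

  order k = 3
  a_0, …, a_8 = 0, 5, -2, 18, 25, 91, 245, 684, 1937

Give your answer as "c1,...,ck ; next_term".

1,4,3 ; 5408

  a_3 = 1·-2 + 4·5 + 3·0 = 18
  a_4 = 1·18 + 4·-2 + 3·5 = 25
  a_5 = 1·25 + 4·18 + 3·-2 = 91
  a_6 = 1·91 + 4·25 + 3·18 = 245
  a_7 = 1·245 + 4·91 + 3·25 = 684
  a_8 = 1·684 + 4·245 + 3·91 = 1937
  a_9 = 1·1937 + 4·684 + 3·245 = 5408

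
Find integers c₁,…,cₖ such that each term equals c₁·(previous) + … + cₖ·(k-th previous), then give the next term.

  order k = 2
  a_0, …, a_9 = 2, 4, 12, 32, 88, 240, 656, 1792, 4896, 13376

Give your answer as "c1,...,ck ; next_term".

  a_2 = 2·4 + 2·2 = 12
  a_3 = 2·12 + 2·4 = 32
  a_4 = 2·32 + 2·12 = 88
  a_5 = 2·88 + 2·32 = 240
  a_6 = 2·240 + 2·88 = 656
  a_7 = 2·656 + 2·240 = 1792
  a_8 = 2·1792 + 2·656 = 4896
  a_9 = 2·4896 + 2·1792 = 13376
  a_10 = 2·13376 + 2·4896 = 36544

2,2 ; 36544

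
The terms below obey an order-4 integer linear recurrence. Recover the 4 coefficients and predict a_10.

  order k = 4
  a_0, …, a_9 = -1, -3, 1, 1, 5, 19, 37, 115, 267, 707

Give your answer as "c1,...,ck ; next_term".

1,4,1,-3 ; 1779

  a_4 = 1·1 + 4·1 + 1·-3 + -3·-1 = 5
  a_5 = 1·5 + 4·1 + 1·1 + -3·-3 = 19
  a_6 = 1·19 + 4·5 + 1·1 + -3·1 = 37
  a_7 = 1·37 + 4·19 + 1·5 + -3·1 = 115
  a_8 = 1·115 + 4·37 + 1·19 + -3·5 = 267
  a_9 = 1·267 + 4·115 + 1·37 + -3·19 = 707
  a_10 = 1·707 + 4·267 + 1·115 + -3·37 = 1779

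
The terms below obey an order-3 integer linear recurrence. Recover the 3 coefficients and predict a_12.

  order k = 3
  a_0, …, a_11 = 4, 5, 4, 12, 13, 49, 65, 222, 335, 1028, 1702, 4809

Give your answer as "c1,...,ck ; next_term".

  a_3 = 1·4 + 4·5 + -3·4 = 12
  a_4 = 1·12 + 4·4 + -3·5 = 13
  a_5 = 1·13 + 4·12 + -3·4 = 49
  a_6 = 1·49 + 4·13 + -3·12 = 65
  a_7 = 1·65 + 4·49 + -3·13 = 222
  a_8 = 1·222 + 4·65 + -3·49 = 335
  a_9 = 1·335 + 4·222 + -3·65 = 1028
  a_10 = 1·1028 + 4·335 + -3·222 = 1702
  a_11 = 1·1702 + 4·1028 + -3·335 = 4809
  a_12 = 1·4809 + 4·1702 + -3·1028 = 8533

1,4,-3 ; 8533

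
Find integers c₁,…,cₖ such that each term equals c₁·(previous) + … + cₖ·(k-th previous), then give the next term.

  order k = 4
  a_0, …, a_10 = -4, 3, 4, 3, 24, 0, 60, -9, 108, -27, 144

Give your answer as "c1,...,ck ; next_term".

0,3,0,-3 ; -54

  a_4 = 0·3 + 3·4 + 0·3 + -3·-4 = 24
  a_5 = 0·24 + 3·3 + 0·4 + -3·3 = 0
  a_6 = 0·0 + 3·24 + 0·3 + -3·4 = 60
  a_7 = 0·60 + 3·0 + 0·24 + -3·3 = -9
  a_8 = 0·-9 + 3·60 + 0·0 + -3·24 = 108
  a_9 = 0·108 + 3·-9 + 0·60 + -3·0 = -27
  a_10 = 0·-27 + 3·108 + 0·-9 + -3·60 = 144
  a_11 = 0·144 + 3·-27 + 0·108 + -3·-9 = -54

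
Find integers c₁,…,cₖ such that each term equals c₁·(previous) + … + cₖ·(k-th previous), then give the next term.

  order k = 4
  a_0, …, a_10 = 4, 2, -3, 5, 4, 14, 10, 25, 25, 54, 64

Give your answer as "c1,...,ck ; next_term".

  a_4 = 1·5 + 1·-3 + -1·2 + 1·4 = 4
  a_5 = 1·4 + 1·5 + -1·-3 + 1·2 = 14
  a_6 = 1·14 + 1·4 + -1·5 + 1·-3 = 10
  a_7 = 1·10 + 1·14 + -1·4 + 1·5 = 25
  a_8 = 1·25 + 1·10 + -1·14 + 1·4 = 25
  a_9 = 1·25 + 1·25 + -1·10 + 1·14 = 54
  a_10 = 1·54 + 1·25 + -1·25 + 1·10 = 64
  a_11 = 1·64 + 1·54 + -1·25 + 1·25 = 118

1,1,-1,1 ; 118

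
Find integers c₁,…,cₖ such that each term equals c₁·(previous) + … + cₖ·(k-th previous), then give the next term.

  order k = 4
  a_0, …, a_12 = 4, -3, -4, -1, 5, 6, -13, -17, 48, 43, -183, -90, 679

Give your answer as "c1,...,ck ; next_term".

0,-4,1,-2 ; 91

  a_4 = 0·-1 + -4·-4 + 1·-3 + -2·4 = 5
  a_5 = 0·5 + -4·-1 + 1·-4 + -2·-3 = 6
  a_6 = 0·6 + -4·5 + 1·-1 + -2·-4 = -13
  a_7 = 0·-13 + -4·6 + 1·5 + -2·-1 = -17
  a_8 = 0·-17 + -4·-13 + 1·6 + -2·5 = 48
  a_9 = 0·48 + -4·-17 + 1·-13 + -2·6 = 43
  a_10 = 0·43 + -4·48 + 1·-17 + -2·-13 = -183
  a_11 = 0·-183 + -4·43 + 1·48 + -2·-17 = -90
  a_12 = 0·-90 + -4·-183 + 1·43 + -2·48 = 679
  a_13 = 0·679 + -4·-90 + 1·-183 + -2·43 = 91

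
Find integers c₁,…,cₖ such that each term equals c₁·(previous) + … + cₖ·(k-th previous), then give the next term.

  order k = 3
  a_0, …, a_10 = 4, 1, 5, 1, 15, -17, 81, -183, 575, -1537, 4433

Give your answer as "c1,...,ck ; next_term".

-2,3,2 ; -12327

  a_3 = -2·5 + 3·1 + 2·4 = 1
  a_4 = -2·1 + 3·5 + 2·1 = 15
  a_5 = -2·15 + 3·1 + 2·5 = -17
  a_6 = -2·-17 + 3·15 + 2·1 = 81
  a_7 = -2·81 + 3·-17 + 2·15 = -183
  a_8 = -2·-183 + 3·81 + 2·-17 = 575
  a_9 = -2·575 + 3·-183 + 2·81 = -1537
  a_10 = -2·-1537 + 3·575 + 2·-183 = 4433
  a_11 = -2·4433 + 3·-1537 + 2·575 = -12327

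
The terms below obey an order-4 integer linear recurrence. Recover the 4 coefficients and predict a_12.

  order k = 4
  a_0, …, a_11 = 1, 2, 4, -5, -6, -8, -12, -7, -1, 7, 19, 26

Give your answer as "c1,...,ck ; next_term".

  a_4 = 1·-5 + 0·4 + 0·2 + -1·1 = -6
  a_5 = 1·-6 + 0·-5 + 0·4 + -1·2 = -8
  a_6 = 1·-8 + 0·-6 + 0·-5 + -1·4 = -12
  a_7 = 1·-12 + 0·-8 + 0·-6 + -1·-5 = -7
  a_8 = 1·-7 + 0·-12 + 0·-8 + -1·-6 = -1
  a_9 = 1·-1 + 0·-7 + 0·-12 + -1·-8 = 7
  a_10 = 1·7 + 0·-1 + 0·-7 + -1·-12 = 19
  a_11 = 1·19 + 0·7 + 0·-1 + -1·-7 = 26
  a_12 = 1·26 + 0·19 + 0·7 + -1·-1 = 27

1,0,0,-1 ; 27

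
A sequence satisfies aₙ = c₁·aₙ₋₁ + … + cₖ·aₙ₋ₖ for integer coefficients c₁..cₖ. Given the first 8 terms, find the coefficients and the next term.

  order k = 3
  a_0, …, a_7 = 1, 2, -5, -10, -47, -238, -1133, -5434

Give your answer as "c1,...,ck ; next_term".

4,3,4 ; -26087

  a_3 = 4·-5 + 3·2 + 4·1 = -10
  a_4 = 4·-10 + 3·-5 + 4·2 = -47
  a_5 = 4·-47 + 3·-10 + 4·-5 = -238
  a_6 = 4·-238 + 3·-47 + 4·-10 = -1133
  a_7 = 4·-1133 + 3·-238 + 4·-47 = -5434
  a_8 = 4·-5434 + 3·-1133 + 4·-238 = -26087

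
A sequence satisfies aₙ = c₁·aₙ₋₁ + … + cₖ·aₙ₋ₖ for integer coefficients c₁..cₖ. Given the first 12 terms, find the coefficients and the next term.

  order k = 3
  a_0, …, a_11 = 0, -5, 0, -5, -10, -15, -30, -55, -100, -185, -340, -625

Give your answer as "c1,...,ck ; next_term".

  a_3 = 1·0 + 1·-5 + 1·0 = -5
  a_4 = 1·-5 + 1·0 + 1·-5 = -10
  a_5 = 1·-10 + 1·-5 + 1·0 = -15
  a_6 = 1·-15 + 1·-10 + 1·-5 = -30
  a_7 = 1·-30 + 1·-15 + 1·-10 = -55
  a_8 = 1·-55 + 1·-30 + 1·-15 = -100
  a_9 = 1·-100 + 1·-55 + 1·-30 = -185
  a_10 = 1·-185 + 1·-100 + 1·-55 = -340
  a_11 = 1·-340 + 1·-185 + 1·-100 = -625
  a_12 = 1·-625 + 1·-340 + 1·-185 = -1150

1,1,1 ; -1150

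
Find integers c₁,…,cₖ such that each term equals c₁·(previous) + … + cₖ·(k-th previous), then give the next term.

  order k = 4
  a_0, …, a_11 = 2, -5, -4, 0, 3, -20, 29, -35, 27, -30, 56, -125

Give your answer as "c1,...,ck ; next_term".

  a_4 = -2·0 + -1·-4 + 1·-5 + 2·2 = 3
  a_5 = -2·3 + -1·0 + 1·-4 + 2·-5 = -20
  a_6 = -2·-20 + -1·3 + 1·0 + 2·-4 = 29
  a_7 = -2·29 + -1·-20 + 1·3 + 2·0 = -35
  a_8 = -2·-35 + -1·29 + 1·-20 + 2·3 = 27
  a_9 = -2·27 + -1·-35 + 1·29 + 2·-20 = -30
  a_10 = -2·-30 + -1·27 + 1·-35 + 2·29 = 56
  a_11 = -2·56 + -1·-30 + 1·27 + 2·-35 = -125
  a_12 = -2·-125 + -1·56 + 1·-30 + 2·27 = 218

-2,-1,1,2 ; 218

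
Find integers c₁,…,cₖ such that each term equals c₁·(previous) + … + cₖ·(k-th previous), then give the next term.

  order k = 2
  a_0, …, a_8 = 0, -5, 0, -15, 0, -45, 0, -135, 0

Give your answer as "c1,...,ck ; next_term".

  a_2 = 0·-5 + 3·0 = 0
  a_3 = 0·0 + 3·-5 = -15
  a_4 = 0·-15 + 3·0 = 0
  a_5 = 0·0 + 3·-15 = -45
  a_6 = 0·-45 + 3·0 = 0
  a_7 = 0·0 + 3·-45 = -135
  a_8 = 0·-135 + 3·0 = 0
  a_9 = 0·0 + 3·-135 = -405

0,3 ; -405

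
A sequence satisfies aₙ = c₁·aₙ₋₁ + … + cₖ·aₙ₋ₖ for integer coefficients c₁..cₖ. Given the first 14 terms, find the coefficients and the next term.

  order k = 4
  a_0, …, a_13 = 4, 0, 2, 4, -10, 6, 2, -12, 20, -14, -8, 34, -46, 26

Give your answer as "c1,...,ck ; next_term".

-1,-1,0,-1 ; 28

  a_4 = -1·4 + -1·2 + 0·0 + -1·4 = -10
  a_5 = -1·-10 + -1·4 + 0·2 + -1·0 = 6
  a_6 = -1·6 + -1·-10 + 0·4 + -1·2 = 2
  a_7 = -1·2 + -1·6 + 0·-10 + -1·4 = -12
  a_8 = -1·-12 + -1·2 + 0·6 + -1·-10 = 20
  a_9 = -1·20 + -1·-12 + 0·2 + -1·6 = -14
  a_10 = -1·-14 + -1·20 + 0·-12 + -1·2 = -8
  a_11 = -1·-8 + -1·-14 + 0·20 + -1·-12 = 34
  a_12 = -1·34 + -1·-8 + 0·-14 + -1·20 = -46
  a_13 = -1·-46 + -1·34 + 0·-8 + -1·-14 = 26
  a_14 = -1·26 + -1·-46 + 0·34 + -1·-8 = 28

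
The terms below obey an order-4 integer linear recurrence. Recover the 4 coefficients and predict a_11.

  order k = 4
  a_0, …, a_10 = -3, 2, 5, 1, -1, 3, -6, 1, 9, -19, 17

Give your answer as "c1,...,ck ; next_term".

  a_4 = -1·1 + -1·5 + 1·2 + -1·-3 = -1
  a_5 = -1·-1 + -1·1 + 1·5 + -1·2 = 3
  a_6 = -1·3 + -1·-1 + 1·1 + -1·5 = -6
  a_7 = -1·-6 + -1·3 + 1·-1 + -1·1 = 1
  a_8 = -1·1 + -1·-6 + 1·3 + -1·-1 = 9
  a_9 = -1·9 + -1·1 + 1·-6 + -1·3 = -19
  a_10 = -1·-19 + -1·9 + 1·1 + -1·-6 = 17
  a_11 = -1·17 + -1·-19 + 1·9 + -1·1 = 10

-1,-1,1,-1 ; 10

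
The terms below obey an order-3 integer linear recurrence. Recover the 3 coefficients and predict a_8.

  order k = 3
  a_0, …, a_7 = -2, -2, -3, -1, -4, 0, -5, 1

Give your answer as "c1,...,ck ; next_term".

-1,1,1 ; -6

  a_3 = -1·-3 + 1·-2 + 1·-2 = -1
  a_4 = -1·-1 + 1·-3 + 1·-2 = -4
  a_5 = -1·-4 + 1·-1 + 1·-3 = 0
  a_6 = -1·0 + 1·-4 + 1·-1 = -5
  a_7 = -1·-5 + 1·0 + 1·-4 = 1
  a_8 = -1·1 + 1·-5 + 1·0 = -6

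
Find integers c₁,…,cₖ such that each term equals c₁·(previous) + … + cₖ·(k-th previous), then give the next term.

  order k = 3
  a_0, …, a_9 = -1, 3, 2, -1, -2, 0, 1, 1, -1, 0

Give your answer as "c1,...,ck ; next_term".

-1,0,-1 ; -1

  a_3 = -1·2 + 0·3 + -1·-1 = -1
  a_4 = -1·-1 + 0·2 + -1·3 = -2
  a_5 = -1·-2 + 0·-1 + -1·2 = 0
  a_6 = -1·0 + 0·-2 + -1·-1 = 1
  a_7 = -1·1 + 0·0 + -1·-2 = 1
  a_8 = -1·1 + 0·1 + -1·0 = -1
  a_9 = -1·-1 + 0·1 + -1·1 = 0
  a_10 = -1·0 + 0·-1 + -1·1 = -1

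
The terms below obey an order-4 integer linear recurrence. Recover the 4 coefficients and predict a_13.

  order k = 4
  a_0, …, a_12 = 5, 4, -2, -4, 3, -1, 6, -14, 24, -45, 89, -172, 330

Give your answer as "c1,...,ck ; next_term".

  a_4 = -1·-4 + 1·-2 + -1·4 + 1·5 = 3
  a_5 = -1·3 + 1·-4 + -1·-2 + 1·4 = -1
  a_6 = -1·-1 + 1·3 + -1·-4 + 1·-2 = 6
  a_7 = -1·6 + 1·-1 + -1·3 + 1·-4 = -14
  a_8 = -1·-14 + 1·6 + -1·-1 + 1·3 = 24
  a_9 = -1·24 + 1·-14 + -1·6 + 1·-1 = -45
  a_10 = -1·-45 + 1·24 + -1·-14 + 1·6 = 89
  a_11 = -1·89 + 1·-45 + -1·24 + 1·-14 = -172
  a_12 = -1·-172 + 1·89 + -1·-45 + 1·24 = 330
  a_13 = -1·330 + 1·-172 + -1·89 + 1·-45 = -636

-1,1,-1,1 ; -636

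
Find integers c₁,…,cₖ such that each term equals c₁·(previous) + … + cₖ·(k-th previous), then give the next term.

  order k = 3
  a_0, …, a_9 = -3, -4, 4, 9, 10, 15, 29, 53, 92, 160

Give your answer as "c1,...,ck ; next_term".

  a_3 = 2·4 + -1·-4 + 1·-3 = 9
  a_4 = 2·9 + -1·4 + 1·-4 = 10
  a_5 = 2·10 + -1·9 + 1·4 = 15
  a_6 = 2·15 + -1·10 + 1·9 = 29
  a_7 = 2·29 + -1·15 + 1·10 = 53
  a_8 = 2·53 + -1·29 + 1·15 = 92
  a_9 = 2·92 + -1·53 + 1·29 = 160
  a_10 = 2·160 + -1·92 + 1·53 = 281

2,-1,1 ; 281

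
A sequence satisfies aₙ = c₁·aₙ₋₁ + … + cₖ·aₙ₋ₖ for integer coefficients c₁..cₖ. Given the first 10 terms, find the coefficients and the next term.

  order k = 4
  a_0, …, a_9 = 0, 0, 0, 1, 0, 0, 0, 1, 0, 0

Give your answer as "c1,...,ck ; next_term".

0,0,0,1 ; 0

  a_4 = 0·1 + 0·0 + 0·0 + 1·0 = 0
  a_5 = 0·0 + 0·1 + 0·0 + 1·0 = 0
  a_6 = 0·0 + 0·0 + 0·1 + 1·0 = 0
  a_7 = 0·0 + 0·0 + 0·0 + 1·1 = 1
  a_8 = 0·1 + 0·0 + 0·0 + 1·0 = 0
  a_9 = 0·0 + 0·1 + 0·0 + 1·0 = 0
  a_10 = 0·0 + 0·0 + 0·1 + 1·0 = 0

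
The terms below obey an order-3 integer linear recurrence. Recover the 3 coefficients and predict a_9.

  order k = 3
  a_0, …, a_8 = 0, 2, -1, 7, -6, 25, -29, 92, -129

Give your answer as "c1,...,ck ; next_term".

  a_3 = -1·-1 + 3·2 + 2·0 = 7
  a_4 = -1·7 + 3·-1 + 2·2 = -6
  a_5 = -1·-6 + 3·7 + 2·-1 = 25
  a_6 = -1·25 + 3·-6 + 2·7 = -29
  a_7 = -1·-29 + 3·25 + 2·-6 = 92
  a_8 = -1·92 + 3·-29 + 2·25 = -129
  a_9 = -1·-129 + 3·92 + 2·-29 = 347

-1,3,2 ; 347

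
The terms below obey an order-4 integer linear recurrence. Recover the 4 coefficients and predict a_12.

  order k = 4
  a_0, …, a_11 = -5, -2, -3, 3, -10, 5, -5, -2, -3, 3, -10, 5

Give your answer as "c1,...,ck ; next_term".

  a_4 = -1·3 + 0·-3 + 1·-2 + 1·-5 = -10
  a_5 = -1·-10 + 0·3 + 1·-3 + 1·-2 = 5
  a_6 = -1·5 + 0·-10 + 1·3 + 1·-3 = -5
  a_7 = -1·-5 + 0·5 + 1·-10 + 1·3 = -2
  a_8 = -1·-2 + 0·-5 + 1·5 + 1·-10 = -3
  a_9 = -1·-3 + 0·-2 + 1·-5 + 1·5 = 3
  a_10 = -1·3 + 0·-3 + 1·-2 + 1·-5 = -10
  a_11 = -1·-10 + 0·3 + 1·-3 + 1·-2 = 5
  a_12 = -1·5 + 0·-10 + 1·3 + 1·-3 = -5

-1,0,1,1 ; -5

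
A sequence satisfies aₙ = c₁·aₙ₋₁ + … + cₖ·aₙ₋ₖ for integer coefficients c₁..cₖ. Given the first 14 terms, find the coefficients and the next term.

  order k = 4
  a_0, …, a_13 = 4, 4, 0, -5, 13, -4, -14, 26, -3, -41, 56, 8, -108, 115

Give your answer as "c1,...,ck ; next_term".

-1,-1,1,1 ; 57

  a_4 = -1·-5 + -1·0 + 1·4 + 1·4 = 13
  a_5 = -1·13 + -1·-5 + 1·0 + 1·4 = -4
  a_6 = -1·-4 + -1·13 + 1·-5 + 1·0 = -14
  a_7 = -1·-14 + -1·-4 + 1·13 + 1·-5 = 26
  a_8 = -1·26 + -1·-14 + 1·-4 + 1·13 = -3
  a_9 = -1·-3 + -1·26 + 1·-14 + 1·-4 = -41
  a_10 = -1·-41 + -1·-3 + 1·26 + 1·-14 = 56
  a_11 = -1·56 + -1·-41 + 1·-3 + 1·26 = 8
  a_12 = -1·8 + -1·56 + 1·-41 + 1·-3 = -108
  a_13 = -1·-108 + -1·8 + 1·56 + 1·-41 = 115
  a_14 = -1·115 + -1·-108 + 1·8 + 1·56 = 57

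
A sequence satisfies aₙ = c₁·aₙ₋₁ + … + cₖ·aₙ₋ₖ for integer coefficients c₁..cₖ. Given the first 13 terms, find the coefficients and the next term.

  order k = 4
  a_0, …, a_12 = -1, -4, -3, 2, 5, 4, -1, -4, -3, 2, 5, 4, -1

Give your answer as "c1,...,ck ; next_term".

  a_4 = 1·2 + 0·-3 + -1·-4 + 1·-1 = 5
  a_5 = 1·5 + 0·2 + -1·-3 + 1·-4 = 4
  a_6 = 1·4 + 0·5 + -1·2 + 1·-3 = -1
  a_7 = 1·-1 + 0·4 + -1·5 + 1·2 = -4
  a_8 = 1·-4 + 0·-1 + -1·4 + 1·5 = -3
  a_9 = 1·-3 + 0·-4 + -1·-1 + 1·4 = 2
  a_10 = 1·2 + 0·-3 + -1·-4 + 1·-1 = 5
  a_11 = 1·5 + 0·2 + -1·-3 + 1·-4 = 4
  a_12 = 1·4 + 0·5 + -1·2 + 1·-3 = -1
  a_13 = 1·-1 + 0·4 + -1·5 + 1·2 = -4

1,0,-1,1 ; -4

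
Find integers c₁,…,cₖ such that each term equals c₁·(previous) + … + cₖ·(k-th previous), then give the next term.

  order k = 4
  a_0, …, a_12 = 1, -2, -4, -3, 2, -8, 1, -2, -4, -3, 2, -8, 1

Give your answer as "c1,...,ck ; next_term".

-1,0,1,1 ; -2

  a_4 = -1·-3 + 0·-4 + 1·-2 + 1·1 = 2
  a_5 = -1·2 + 0·-3 + 1·-4 + 1·-2 = -8
  a_6 = -1·-8 + 0·2 + 1·-3 + 1·-4 = 1
  a_7 = -1·1 + 0·-8 + 1·2 + 1·-3 = -2
  a_8 = -1·-2 + 0·1 + 1·-8 + 1·2 = -4
  a_9 = -1·-4 + 0·-2 + 1·1 + 1·-8 = -3
  a_10 = -1·-3 + 0·-4 + 1·-2 + 1·1 = 2
  a_11 = -1·2 + 0·-3 + 1·-4 + 1·-2 = -8
  a_12 = -1·-8 + 0·2 + 1·-3 + 1·-4 = 1
  a_13 = -1·1 + 0·-8 + 1·2 + 1·-3 = -2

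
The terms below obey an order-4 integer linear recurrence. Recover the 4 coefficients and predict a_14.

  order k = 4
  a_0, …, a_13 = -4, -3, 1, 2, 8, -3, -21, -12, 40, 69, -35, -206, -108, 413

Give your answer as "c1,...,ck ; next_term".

  a_4 = 0·2 + -2·1 + -2·-3 + -1·-4 = 8
  a_5 = 0·8 + -2·2 + -2·1 + -1·-3 = -3
  a_6 = 0·-3 + -2·8 + -2·2 + -1·1 = -21
  a_7 = 0·-21 + -2·-3 + -2·8 + -1·2 = -12
  a_8 = 0·-12 + -2·-21 + -2·-3 + -1·8 = 40
  a_9 = 0·40 + -2·-12 + -2·-21 + -1·-3 = 69
  a_10 = 0·69 + -2·40 + -2·-12 + -1·-21 = -35
  a_11 = 0·-35 + -2·69 + -2·40 + -1·-12 = -206
  a_12 = 0·-206 + -2·-35 + -2·69 + -1·40 = -108
  a_13 = 0·-108 + -2·-206 + -2·-35 + -1·69 = 413
  a_14 = 0·413 + -2·-108 + -2·-206 + -1·-35 = 663

0,-2,-2,-1 ; 663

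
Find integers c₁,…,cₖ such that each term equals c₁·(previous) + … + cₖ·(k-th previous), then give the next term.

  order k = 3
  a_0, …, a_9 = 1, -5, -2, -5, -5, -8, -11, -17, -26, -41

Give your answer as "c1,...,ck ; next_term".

2,0,-1 ; -65

  a_3 = 2·-2 + 0·-5 + -1·1 = -5
  a_4 = 2·-5 + 0·-2 + -1·-5 = -5
  a_5 = 2·-5 + 0·-5 + -1·-2 = -8
  a_6 = 2·-8 + 0·-5 + -1·-5 = -11
  a_7 = 2·-11 + 0·-8 + -1·-5 = -17
  a_8 = 2·-17 + 0·-11 + -1·-8 = -26
  a_9 = 2·-26 + 0·-17 + -1·-11 = -41
  a_10 = 2·-41 + 0·-26 + -1·-17 = -65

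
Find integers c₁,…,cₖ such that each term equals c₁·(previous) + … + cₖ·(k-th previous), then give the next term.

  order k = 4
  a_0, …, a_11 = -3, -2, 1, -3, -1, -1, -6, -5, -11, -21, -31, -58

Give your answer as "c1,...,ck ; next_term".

1,1,1,-1 ; -99

  a_4 = 1·-3 + 1·1 + 1·-2 + -1·-3 = -1
  a_5 = 1·-1 + 1·-3 + 1·1 + -1·-2 = -1
  a_6 = 1·-1 + 1·-1 + 1·-3 + -1·1 = -6
  a_7 = 1·-6 + 1·-1 + 1·-1 + -1·-3 = -5
  a_8 = 1·-5 + 1·-6 + 1·-1 + -1·-1 = -11
  a_9 = 1·-11 + 1·-5 + 1·-6 + -1·-1 = -21
  a_10 = 1·-21 + 1·-11 + 1·-5 + -1·-6 = -31
  a_11 = 1·-31 + 1·-21 + 1·-11 + -1·-5 = -58
  a_12 = 1·-58 + 1·-31 + 1·-21 + -1·-11 = -99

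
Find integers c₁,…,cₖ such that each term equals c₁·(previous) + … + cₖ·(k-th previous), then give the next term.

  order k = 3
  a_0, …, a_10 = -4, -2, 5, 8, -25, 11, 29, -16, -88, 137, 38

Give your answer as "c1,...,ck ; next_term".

-2,-3,-3 ; -223

  a_3 = -2·5 + -3·-2 + -3·-4 = 8
  a_4 = -2·8 + -3·5 + -3·-2 = -25
  a_5 = -2·-25 + -3·8 + -3·5 = 11
  a_6 = -2·11 + -3·-25 + -3·8 = 29
  a_7 = -2·29 + -3·11 + -3·-25 = -16
  a_8 = -2·-16 + -3·29 + -3·11 = -88
  a_9 = -2·-88 + -3·-16 + -3·29 = 137
  a_10 = -2·137 + -3·-88 + -3·-16 = 38
  a_11 = -2·38 + -3·137 + -3·-88 = -223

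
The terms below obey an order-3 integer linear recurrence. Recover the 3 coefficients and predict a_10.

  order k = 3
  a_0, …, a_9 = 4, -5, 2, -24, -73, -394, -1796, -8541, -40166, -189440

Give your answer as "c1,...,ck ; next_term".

4,4,-3 ; -892801

  a_3 = 4·2 + 4·-5 + -3·4 = -24
  a_4 = 4·-24 + 4·2 + -3·-5 = -73
  a_5 = 4·-73 + 4·-24 + -3·2 = -394
  a_6 = 4·-394 + 4·-73 + -3·-24 = -1796
  a_7 = 4·-1796 + 4·-394 + -3·-73 = -8541
  a_8 = 4·-8541 + 4·-1796 + -3·-394 = -40166
  a_9 = 4·-40166 + 4·-8541 + -3·-1796 = -189440
  a_10 = 4·-189440 + 4·-40166 + -3·-8541 = -892801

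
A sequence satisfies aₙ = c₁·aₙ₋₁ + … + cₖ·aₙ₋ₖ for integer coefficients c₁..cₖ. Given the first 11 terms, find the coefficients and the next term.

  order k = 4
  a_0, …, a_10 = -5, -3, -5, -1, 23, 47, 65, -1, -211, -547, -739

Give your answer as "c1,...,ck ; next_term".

  a_4 = 1·-1 + 0·-5 + -3·-3 + -3·-5 = 23
  a_5 = 1·23 + 0·-1 + -3·-5 + -3·-3 = 47
  a_6 = 1·47 + 0·23 + -3·-1 + -3·-5 = 65
  a_7 = 1·65 + 0·47 + -3·23 + -3·-1 = -1
  a_8 = 1·-1 + 0·65 + -3·47 + -3·23 = -211
  a_9 = 1·-211 + 0·-1 + -3·65 + -3·47 = -547
  a_10 = 1·-547 + 0·-211 + -3·-1 + -3·65 = -739
  a_11 = 1·-739 + 0·-547 + -3·-211 + -3·-1 = -103

1,0,-3,-3 ; -103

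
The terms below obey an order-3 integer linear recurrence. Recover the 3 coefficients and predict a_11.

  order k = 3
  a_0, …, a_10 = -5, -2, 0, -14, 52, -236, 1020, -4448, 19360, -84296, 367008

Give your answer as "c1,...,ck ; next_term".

-4,2,2 ; -1597904

  a_3 = -4·0 + 2·-2 + 2·-5 = -14
  a_4 = -4·-14 + 2·0 + 2·-2 = 52
  a_5 = -4·52 + 2·-14 + 2·0 = -236
  a_6 = -4·-236 + 2·52 + 2·-14 = 1020
  a_7 = -4·1020 + 2·-236 + 2·52 = -4448
  a_8 = -4·-4448 + 2·1020 + 2·-236 = 19360
  a_9 = -4·19360 + 2·-4448 + 2·1020 = -84296
  a_10 = -4·-84296 + 2·19360 + 2·-4448 = 367008
  a_11 = -4·367008 + 2·-84296 + 2·19360 = -1597904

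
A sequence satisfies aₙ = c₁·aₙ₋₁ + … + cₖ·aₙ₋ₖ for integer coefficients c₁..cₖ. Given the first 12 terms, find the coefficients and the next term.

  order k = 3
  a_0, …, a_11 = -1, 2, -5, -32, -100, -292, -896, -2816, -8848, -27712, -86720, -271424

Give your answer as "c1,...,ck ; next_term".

4,-4,4 ; -849664

  a_3 = 4·-5 + -4·2 + 4·-1 = -32
  a_4 = 4·-32 + -4·-5 + 4·2 = -100
  a_5 = 4·-100 + -4·-32 + 4·-5 = -292
  a_6 = 4·-292 + -4·-100 + 4·-32 = -896
  a_7 = 4·-896 + -4·-292 + 4·-100 = -2816
  a_8 = 4·-2816 + -4·-896 + 4·-292 = -8848
  a_9 = 4·-8848 + -4·-2816 + 4·-896 = -27712
  a_10 = 4·-27712 + -4·-8848 + 4·-2816 = -86720
  a_11 = 4·-86720 + -4·-27712 + 4·-8848 = -271424
  a_12 = 4·-271424 + -4·-86720 + 4·-27712 = -849664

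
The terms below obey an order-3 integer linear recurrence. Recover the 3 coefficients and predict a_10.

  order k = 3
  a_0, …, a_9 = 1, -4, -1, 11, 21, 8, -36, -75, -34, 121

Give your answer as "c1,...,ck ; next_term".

  a_3 = 2·-1 + -3·-4 + 1·1 = 11
  a_4 = 2·11 + -3·-1 + 1·-4 = 21
  a_5 = 2·21 + -3·11 + 1·-1 = 8
  a_6 = 2·8 + -3·21 + 1·11 = -36
  a_7 = 2·-36 + -3·8 + 1·21 = -75
  a_8 = 2·-75 + -3·-36 + 1·8 = -34
  a_9 = 2·-34 + -3·-75 + 1·-36 = 121
  a_10 = 2·121 + -3·-34 + 1·-75 = 269

2,-3,1 ; 269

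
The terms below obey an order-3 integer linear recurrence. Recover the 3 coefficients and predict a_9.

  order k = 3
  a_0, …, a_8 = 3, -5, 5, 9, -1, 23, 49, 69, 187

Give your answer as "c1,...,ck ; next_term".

1,1,3 ; 403

  a_3 = 1·5 + 1·-5 + 3·3 = 9
  a_4 = 1·9 + 1·5 + 3·-5 = -1
  a_5 = 1·-1 + 1·9 + 3·5 = 23
  a_6 = 1·23 + 1·-1 + 3·9 = 49
  a_7 = 1·49 + 1·23 + 3·-1 = 69
  a_8 = 1·69 + 1·49 + 3·23 = 187
  a_9 = 1·187 + 1·69 + 3·49 = 403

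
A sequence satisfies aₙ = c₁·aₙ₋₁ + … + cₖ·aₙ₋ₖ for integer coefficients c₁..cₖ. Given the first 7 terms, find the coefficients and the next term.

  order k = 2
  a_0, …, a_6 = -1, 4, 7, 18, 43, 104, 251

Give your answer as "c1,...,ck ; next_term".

2,1 ; 606

  a_2 = 2·4 + 1·-1 = 7
  a_3 = 2·7 + 1·4 = 18
  a_4 = 2·18 + 1·7 = 43
  a_5 = 2·43 + 1·18 = 104
  a_6 = 2·104 + 1·43 = 251
  a_7 = 2·251 + 1·104 = 606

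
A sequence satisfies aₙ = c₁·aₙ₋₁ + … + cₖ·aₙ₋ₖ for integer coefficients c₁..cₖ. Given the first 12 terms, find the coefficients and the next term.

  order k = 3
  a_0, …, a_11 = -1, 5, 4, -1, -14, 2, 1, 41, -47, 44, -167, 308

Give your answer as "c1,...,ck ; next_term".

  a_3 = -1·4 + 0·5 + -3·-1 = -1
  a_4 = -1·-1 + 0·4 + -3·5 = -14
  a_5 = -1·-14 + 0·-1 + -3·4 = 2
  a_6 = -1·2 + 0·-14 + -3·-1 = 1
  a_7 = -1·1 + 0·2 + -3·-14 = 41
  a_8 = -1·41 + 0·1 + -3·2 = -47
  a_9 = -1·-47 + 0·41 + -3·1 = 44
  a_10 = -1·44 + 0·-47 + -3·41 = -167
  a_11 = -1·-167 + 0·44 + -3·-47 = 308
  a_12 = -1·308 + 0·-167 + -3·44 = -440

-1,0,-3 ; -440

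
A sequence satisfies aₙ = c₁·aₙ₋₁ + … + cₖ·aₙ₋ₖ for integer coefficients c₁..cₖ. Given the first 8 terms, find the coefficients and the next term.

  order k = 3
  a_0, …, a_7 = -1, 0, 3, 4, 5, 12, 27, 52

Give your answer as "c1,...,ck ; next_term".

2,-1,2 ; 101

  a_3 = 2·3 + -1·0 + 2·-1 = 4
  a_4 = 2·4 + -1·3 + 2·0 = 5
  a_5 = 2·5 + -1·4 + 2·3 = 12
  a_6 = 2·12 + -1·5 + 2·4 = 27
  a_7 = 2·27 + -1·12 + 2·5 = 52
  a_8 = 2·52 + -1·27 + 2·12 = 101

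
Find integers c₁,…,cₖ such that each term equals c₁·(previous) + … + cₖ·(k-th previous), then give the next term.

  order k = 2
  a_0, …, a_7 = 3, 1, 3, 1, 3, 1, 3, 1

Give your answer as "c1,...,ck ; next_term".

0,1 ; 3

  a_2 = 0·1 + 1·3 = 3
  a_3 = 0·3 + 1·1 = 1
  a_4 = 0·1 + 1·3 = 3
  a_5 = 0·3 + 1·1 = 1
  a_6 = 0·1 + 1·3 = 3
  a_7 = 0·3 + 1·1 = 1
  a_8 = 0·1 + 1·3 = 3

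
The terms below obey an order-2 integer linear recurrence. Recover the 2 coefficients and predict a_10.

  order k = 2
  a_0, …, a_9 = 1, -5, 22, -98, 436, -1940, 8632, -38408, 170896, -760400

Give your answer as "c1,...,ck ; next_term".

-4,2 ; 3383392

  a_2 = -4·-5 + 2·1 = 22
  a_3 = -4·22 + 2·-5 = -98
  a_4 = -4·-98 + 2·22 = 436
  a_5 = -4·436 + 2·-98 = -1940
  a_6 = -4·-1940 + 2·436 = 8632
  a_7 = -4·8632 + 2·-1940 = -38408
  a_8 = -4·-38408 + 2·8632 = 170896
  a_9 = -4·170896 + 2·-38408 = -760400
  a_10 = -4·-760400 + 2·170896 = 3383392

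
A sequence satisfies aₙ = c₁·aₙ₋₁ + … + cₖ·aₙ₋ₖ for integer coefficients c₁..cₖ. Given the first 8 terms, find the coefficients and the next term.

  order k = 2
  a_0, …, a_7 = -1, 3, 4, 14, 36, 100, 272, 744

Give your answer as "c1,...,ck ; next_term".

2,2 ; 2032

  a_2 = 2·3 + 2·-1 = 4
  a_3 = 2·4 + 2·3 = 14
  a_4 = 2·14 + 2·4 = 36
  a_5 = 2·36 + 2·14 = 100
  a_6 = 2·100 + 2·36 = 272
  a_7 = 2·272 + 2·100 = 744
  a_8 = 2·744 + 2·272 = 2032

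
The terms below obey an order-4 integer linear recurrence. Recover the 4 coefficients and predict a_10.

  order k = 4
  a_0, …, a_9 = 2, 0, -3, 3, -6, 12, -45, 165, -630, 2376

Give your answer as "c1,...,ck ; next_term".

-4,0,4,3 ; -8979

  a_4 = -4·3 + 0·-3 + 4·0 + 3·2 = -6
  a_5 = -4·-6 + 0·3 + 4·-3 + 3·0 = 12
  a_6 = -4·12 + 0·-6 + 4·3 + 3·-3 = -45
  a_7 = -4·-45 + 0·12 + 4·-6 + 3·3 = 165
  a_8 = -4·165 + 0·-45 + 4·12 + 3·-6 = -630
  a_9 = -4·-630 + 0·165 + 4·-45 + 3·12 = 2376
  a_10 = -4·2376 + 0·-630 + 4·165 + 3·-45 = -8979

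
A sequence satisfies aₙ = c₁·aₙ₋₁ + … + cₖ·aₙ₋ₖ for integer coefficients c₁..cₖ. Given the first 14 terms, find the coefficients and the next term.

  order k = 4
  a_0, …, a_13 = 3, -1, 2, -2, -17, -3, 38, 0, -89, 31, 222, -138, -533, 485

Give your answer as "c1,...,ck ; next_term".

1,-3,3,-2 ; 1226

  a_4 = 1·-2 + -3·2 + 3·-1 + -2·3 = -17
  a_5 = 1·-17 + -3·-2 + 3·2 + -2·-1 = -3
  a_6 = 1·-3 + -3·-17 + 3·-2 + -2·2 = 38
  a_7 = 1·38 + -3·-3 + 3·-17 + -2·-2 = 0
  a_8 = 1·0 + -3·38 + 3·-3 + -2·-17 = -89
  a_9 = 1·-89 + -3·0 + 3·38 + -2·-3 = 31
  a_10 = 1·31 + -3·-89 + 3·0 + -2·38 = 222
  a_11 = 1·222 + -3·31 + 3·-89 + -2·0 = -138
  a_12 = 1·-138 + -3·222 + 3·31 + -2·-89 = -533
  a_13 = 1·-533 + -3·-138 + 3·222 + -2·31 = 485
  a_14 = 1·485 + -3·-533 + 3·-138 + -2·222 = 1226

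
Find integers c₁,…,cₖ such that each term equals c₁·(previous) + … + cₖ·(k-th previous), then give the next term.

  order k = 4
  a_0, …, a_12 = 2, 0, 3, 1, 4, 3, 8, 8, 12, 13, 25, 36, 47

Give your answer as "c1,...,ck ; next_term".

  a_4 = 1·1 + -1·3 + 0·0 + 3·2 = 4
  a_5 = 1·4 + -1·1 + 0·3 + 3·0 = 3
  a_6 = 1·3 + -1·4 + 0·1 + 3·3 = 8
  a_7 = 1·8 + -1·3 + 0·4 + 3·1 = 8
  a_8 = 1·8 + -1·8 + 0·3 + 3·4 = 12
  a_9 = 1·12 + -1·8 + 0·8 + 3·3 = 13
  a_10 = 1·13 + -1·12 + 0·8 + 3·8 = 25
  a_11 = 1·25 + -1·13 + 0·12 + 3·8 = 36
  a_12 = 1·36 + -1·25 + 0·13 + 3·12 = 47
  a_13 = 1·47 + -1·36 + 0·25 + 3·13 = 50

1,-1,0,3 ; 50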